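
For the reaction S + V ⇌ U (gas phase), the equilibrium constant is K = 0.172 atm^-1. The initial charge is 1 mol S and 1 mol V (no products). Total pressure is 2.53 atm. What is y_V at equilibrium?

y_V = 0.455

Take 1 mol S as basis and let X be its fractional conversion, so ξ = X.
Species balance: n_S = 1 − X; n_V = 1 − X; n_U = X.
Total moles n_T = 2 − X.
Mole fractions y_i = n_i/n_T; K = p_U / (p_S p_V) with p_i = y_i·P.
Equating to 0.172 atm^-1 and solving on 0 < X < 1: X = 0.165.
Then n_V = 0.835, n_T = 1.83, so y_V = 0.455.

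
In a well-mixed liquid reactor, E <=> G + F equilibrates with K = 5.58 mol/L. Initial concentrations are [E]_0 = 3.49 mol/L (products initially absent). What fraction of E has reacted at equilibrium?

Let X = conversion of E; extent ξ = 3.49·X mol/L.
Concentrations: [E] = 3.49 − 3.49X; [G] = 3.49X; [F] = 3.49X.
K = [G] [F] / ([E]).
Solving K = 5.58 for X ∈ (0,1): X = 0.697.

X = 0.697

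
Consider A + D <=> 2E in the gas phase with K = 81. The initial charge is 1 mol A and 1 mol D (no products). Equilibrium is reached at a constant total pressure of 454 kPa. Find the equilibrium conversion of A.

Let X = conversion of A (basis 1 mol A); extent of reaction ξ = X.
Mole table: n_A = 1 − X; n_D = 1 − X; n_E = 2X.
Since Δν = 0, n_T = 2 throughout.
With p_i = (n_i/n_T)P, K = p_E^2 / (p_A p_D).
This yields a degree-2 equation in X; solving on (0,1), X = 0.818.

X = 0.818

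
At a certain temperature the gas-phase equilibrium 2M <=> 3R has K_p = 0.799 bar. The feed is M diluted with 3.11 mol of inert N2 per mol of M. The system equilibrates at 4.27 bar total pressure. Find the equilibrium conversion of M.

X = 0.428

Let X = conversion of M (basis 1 mol M); extent of reaction ξ = 0.5X.
Species balance: n_M = 1 − X; n_R = 1.5X; n_I = 3.11 (inert).
n_T = Σnᵢ = 4.11 + 0.5X.
Mole fractions y_i = n_i/n_T; K_p = p_R^3 / (p_M^2) with p_i = y_i·P.
Equating to 0.799 bar and solving on 0 < X < 1: X = 0.428.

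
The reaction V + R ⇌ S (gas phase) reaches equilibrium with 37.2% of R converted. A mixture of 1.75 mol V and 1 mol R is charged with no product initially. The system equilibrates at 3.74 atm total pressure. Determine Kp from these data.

Kp = 0.273 atm^-1

Let X = conversion of R (basis 1 mol R); extent of reaction ξ = X.
Mole table: n_V = 1.75 − X; n_R = 1 − X; n_S = X.
n_T = Σnᵢ = 2.75 − X.
At X = 0.372: n_V = 1.38, n_R = 0.628, n_S = 0.372, n_T = 2.38.
p_i = (n_i/n_T)·P. Kp = p_S / (p_V p_R) = 0.273 atm^-1.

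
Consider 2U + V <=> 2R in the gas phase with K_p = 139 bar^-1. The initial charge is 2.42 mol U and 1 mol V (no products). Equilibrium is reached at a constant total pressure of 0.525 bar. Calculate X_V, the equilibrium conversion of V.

X = 0.830

Basis: 1 mol V initially; let X = conversion of V. Extent ξ = X.
Moles: n_U = 2.42 − 2X; n_V = 1 − X; n_R = 2X.
Summing: n_T = 3.42 − X.
y_i = n_i/n_T, p_i = y_i·P. K_p = p_R^2 / (p_U^2 p_V).
This yields a degree-3 equation in X; solving on (0,1), X = 0.830.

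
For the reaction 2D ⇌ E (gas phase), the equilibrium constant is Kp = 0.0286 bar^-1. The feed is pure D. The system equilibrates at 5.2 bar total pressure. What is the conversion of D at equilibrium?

X = 0.208

Let X = conversion of D (basis 1 mol D); extent of reaction ξ = 0.5X.
Species balance: n_D = 1 − X; n_E = 0.5X.
Summing: n_T = 1 − 0.5X.
Mole fractions y_i = n_i/n_T; Kp = p_E / (p_D^2) with p_i = y_i·P.
This yields a degree-2 equation in X; solving on (0,1), X = 0.208.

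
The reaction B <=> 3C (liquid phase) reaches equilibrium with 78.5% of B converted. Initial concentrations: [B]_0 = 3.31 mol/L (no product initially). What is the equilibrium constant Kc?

Let X = conversion of B.
Concentrations: [B] = 3.31 − 3.31X; [C] = 9.93X.
At X = 0.785: [B] = 0.712, [C] = 7.8.
Kc = [C]^3 / ([B]) = 666 (mol/L)^2.

Kc = 666 (mol/L)^2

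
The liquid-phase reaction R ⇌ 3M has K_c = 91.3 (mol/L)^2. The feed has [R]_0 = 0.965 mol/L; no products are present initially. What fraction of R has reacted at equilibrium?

Let X = conversion of R; extent ξ = 0.965·X mol/L.
Concentrations: [R] = 0.965 − 0.965X; [M] = 2.9X.
K_c = [M]^3 / ([R]).
This equals 91.3 at X = 0.838 (the root in 0 < X < 1).

X = 0.838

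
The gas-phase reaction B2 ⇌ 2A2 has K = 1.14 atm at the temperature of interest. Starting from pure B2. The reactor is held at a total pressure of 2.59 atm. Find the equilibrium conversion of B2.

Let X = conversion of B2 (basis 1 mol B2); extent of reaction ξ = X.
Species balance: n_B2 = 1 − X; n_A2 = 2X.
n_T = Σnᵢ = 1 + X.
Mole fractions y_i = n_i/n_T; K = p_A2^2 / (p_B2) with p_i = y_i·P.
Setting this equal to 1.14 atm and taking the physical root (0 < X < 1) gives X = 0.315.

X = 0.315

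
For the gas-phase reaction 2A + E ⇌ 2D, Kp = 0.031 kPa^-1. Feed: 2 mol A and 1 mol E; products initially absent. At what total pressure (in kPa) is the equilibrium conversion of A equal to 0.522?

Take 2 mol A as basis and let X be its fractional conversion, so ξ = X.
Species balance: n_A = 2 − 2X; n_E = 1 − X; n_D = 2X.
Total moles n_T = 3 − X.
Kp = p_D^2 / (p_A^2 p_E) with p_i = (n_i/n_T)·P.
At X = 0.522: the mole-fraction product g(X) = Π y_i^ν_i = 6.182. Since Kp = g(X)·P^{-1}, P = (g/Kp)^(1/1) = (6.182/0.031)^(1/1) = 199 kPa.

P = 199 kPa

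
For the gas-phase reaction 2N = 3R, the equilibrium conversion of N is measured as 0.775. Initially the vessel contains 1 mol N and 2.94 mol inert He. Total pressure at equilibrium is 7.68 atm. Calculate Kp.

Basis: 1 mol N initially; let X = conversion of N. Extent ξ = 0.5X.
Mole table: n_N = 1 − X; n_R = 1.5X; n_I = 2.94 (inert).
Total moles n_T = 3.94 + 0.5X.
At X = 0.775: n_N = 0.225, n_R = 1.16, n_T = 4.33.
p_i = (n_i/n_T)·P. Kp = p_R^3 / (p_N^2) = 55.1 atm.

Kp = 55.1 atm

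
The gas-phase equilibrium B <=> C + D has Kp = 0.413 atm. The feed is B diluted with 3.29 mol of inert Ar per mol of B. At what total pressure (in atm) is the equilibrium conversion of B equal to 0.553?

Basis: 1 mol B initially; let X = conversion of B. Extent ξ = X.
At extent ξ: n_B = 1 − X; n_C = X; n_D = X; n_I = 3.29 (inert).
Total moles n_T = 4.29 + X.
Kp = p_C p_D / (p_B) with p_i = (n_i/n_T)·P.
At X = 0.553: the mole-fraction product g(X) = Π y_i^ν_i = 0.1413. Since Kp = g(X)·P^{1}, P = (Kp/g)^(1/1) = (0.413/0.1413)^(1/1) = 2.92 atm.

P = 2.92 atm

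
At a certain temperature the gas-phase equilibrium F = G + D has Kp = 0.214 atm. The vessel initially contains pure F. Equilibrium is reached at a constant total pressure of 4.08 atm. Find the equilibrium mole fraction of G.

Take 1 mol F as basis and let X be its fractional conversion, so ξ = X.
At extent ξ: n_F = 1 − X; n_G = X; n_D = X.
Summing: n_T = 1 + X.
With p_i = (n_i/n_T)P, Kp = p_G p_D / (p_F).
Setting this equal to 0.214 atm and taking the physical root (0 < X < 1) gives X = 0.223.
Then n_G = 0.223, n_T = 1.22, so y_G = 0.183.

y_G = 0.183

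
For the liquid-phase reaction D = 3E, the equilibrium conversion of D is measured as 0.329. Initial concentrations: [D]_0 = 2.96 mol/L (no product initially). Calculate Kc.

Let X = conversion of D.
Concentrations: [D] = 2.96 − 2.96X; [E] = 8.88X.
At X = 0.329: [D] = 1.99, [E] = 2.92.
Kc = [E]^3 / ([D]) = 12.6 (mol/L)^2.

Kc = 12.6 (mol/L)^2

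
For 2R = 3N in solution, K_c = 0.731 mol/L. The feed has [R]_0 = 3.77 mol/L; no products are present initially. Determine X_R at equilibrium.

X = 0.303

Let X = conversion of R; extent ξ = 3.77X/2 mol/L.
Concentrations: [R] = 3.77 − 3.77X; [N] = 5.66X.
K_c = [N]^3 / ([R]^2).
Equating to 0.731 mol/L: the physical root is X = 0.303.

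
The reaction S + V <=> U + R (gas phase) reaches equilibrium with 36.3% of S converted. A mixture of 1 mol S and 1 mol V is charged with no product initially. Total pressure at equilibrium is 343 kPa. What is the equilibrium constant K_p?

Let X = conversion of S (basis 1 mol S); extent of reaction ξ = X.
Species balance: n_S = 1 − X; n_V = 1 − X; n_U = X; n_R = X.
n_T stays at 2 (no change in mole number).
At X = 0.363: n_S = 0.637, n_V = 0.637, n_U = 0.363, n_R = 0.363, n_T = 2.
p_i = (n_i/n_T)·P. K_p = p_U p_R / (p_S p_V) = 0.325.

K_p = 0.325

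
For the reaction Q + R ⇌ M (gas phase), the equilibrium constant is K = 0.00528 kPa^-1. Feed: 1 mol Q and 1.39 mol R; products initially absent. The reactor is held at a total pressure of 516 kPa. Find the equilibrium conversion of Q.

Take 1 mol Q as basis and let X be its fractional conversion, so ξ = X.
Mole table: n_Q = 1 − X; n_R = 1.39 − X; n_M = X.
n_T = Σnᵢ = 2.39 − X.
y_i = n_i/n_T, p_i = y_i·P. K = p_M / (p_Q p_R).
This yields a degree-2 equation in X; solving on (0,1), X = 0.554.

X = 0.554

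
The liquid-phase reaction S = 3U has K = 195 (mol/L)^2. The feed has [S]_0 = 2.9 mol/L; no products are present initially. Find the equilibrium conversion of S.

X = 0.662

Let X = conversion of S; extent ξ = 2.9·X mol/L.
Concentrations: [S] = 2.9 − 2.9X; [U] = 8.7X.
K = [U]^3 / ([S]).
Solving K = 195 for X ∈ (0,1): X = 0.662.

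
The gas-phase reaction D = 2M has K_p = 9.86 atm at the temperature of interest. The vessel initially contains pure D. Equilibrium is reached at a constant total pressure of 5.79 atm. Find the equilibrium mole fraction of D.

y_D = 0.293

Let X = conversion of D (basis 1 mol D); extent of reaction ξ = X.
Species balance: n_D = 1 − X; n_M = 2X.
Summing: n_T = 1 + X.
y_i = n_i/n_T, p_i = y_i·P. K_p = p_M^2 / (p_D).
Setting this equal to 9.86 atm and taking the physical root (0 < X < 1) gives X = 0.546.
Then n_D = 0.454, n_T = 1.55, so y_D = 0.293.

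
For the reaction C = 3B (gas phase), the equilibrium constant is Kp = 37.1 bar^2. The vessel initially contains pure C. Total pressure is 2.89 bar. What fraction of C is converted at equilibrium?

X = 0.668

Take 1 mol C as basis and let X be its fractional conversion, so ξ = X.
Species balance: n_C = 1 − X; n_B = 3X.
Total moles n_T = 1 + 2X.
Mole fractions y_i = n_i/n_T; Kp = p_B^3 / (p_C) with p_i = y_i·P.
Substituting and setting equal to 37.1 bar^2 gives a polynomial in X; the root in (0,1) is X = 0.668.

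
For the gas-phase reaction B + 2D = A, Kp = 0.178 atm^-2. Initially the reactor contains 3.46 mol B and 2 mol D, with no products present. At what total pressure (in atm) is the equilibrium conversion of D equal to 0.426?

P = 3.56 atm

Let X = conversion of D (basis 2 mol D); extent of reaction ξ = X.
Moles: n_B = 3.46 − X; n_D = 2 − 2X; n_A = X.
Summing: n_T = 5.46 − 2X.
Kp = p_A / (p_B p_D^2) with p_i = (n_i/n_T)·P.
At X = 0.426: the mole-fraction product g(X) = Π y_i^ν_i = 2.262. Since Kp = g(X)·P^{-2}, P = (g/Kp)^(1/2) = (2.262/0.178)^(1/2) = 3.56 atm.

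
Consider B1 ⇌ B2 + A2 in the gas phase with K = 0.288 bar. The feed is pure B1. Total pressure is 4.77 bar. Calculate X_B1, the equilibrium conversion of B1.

Take 1 mol B1 as basis and let X be its fractional conversion, so ξ = X.
Species balance: n_B1 = 1 − X; n_B2 = X; n_A2 = X.
Total moles n_T = 1 + X.
Mole fractions y_i = n_i/n_T; K = p_B2 p_A2 / (p_B1) with p_i = y_i·P.
Setting this equal to 0.288 bar and taking the physical root (0 < X < 1) gives X = 0.239.

X = 0.239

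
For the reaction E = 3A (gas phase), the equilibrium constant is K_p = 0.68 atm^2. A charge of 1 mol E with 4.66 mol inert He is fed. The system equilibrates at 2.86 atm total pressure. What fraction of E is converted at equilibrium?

X = 0.422

Take 1 mol E as basis and let X be its fractional conversion, so ξ = X.
Mole table: n_E = 1 − X; n_A = 3X; n_I = 4.66 (inert).
Total moles n_T = 5.66 + 2X.
y_i = n_i/n_T, p_i = y_i·P. K_p = p_A^3 / (p_E).
Substituting and setting equal to 0.68 atm^2 gives a polynomial in X; the root in (0,1) is X = 0.422.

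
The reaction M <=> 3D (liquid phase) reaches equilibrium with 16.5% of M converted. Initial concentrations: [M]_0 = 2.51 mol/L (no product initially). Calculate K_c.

K_c = 0.915 (mol/L)^2

Let X = conversion of M.
Concentrations: [M] = 2.51 − 2.51X; [D] = 7.53X.
At X = 0.165: [M] = 2.1, [D] = 1.24.
K_c = [D]^3 / ([M]) = 0.915 (mol/L)^2.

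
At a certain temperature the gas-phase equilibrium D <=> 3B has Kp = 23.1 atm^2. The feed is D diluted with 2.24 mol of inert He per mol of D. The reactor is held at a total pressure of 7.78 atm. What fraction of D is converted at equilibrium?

Take 1 mol D as basis and let X be its fractional conversion, so ξ = X.
Species balance: n_D = 1 − X; n_B = 3X; n_I = 2.24 (inert).
Summing: n_T = 3.24 + 2X.
With p_i = (n_i/n_T)P, Kp = p_B^3 / (p_D).
Setting this equal to 23.1 atm^2 and taking the physical root (0 < X < 1) gives X = 0.502.

X = 0.502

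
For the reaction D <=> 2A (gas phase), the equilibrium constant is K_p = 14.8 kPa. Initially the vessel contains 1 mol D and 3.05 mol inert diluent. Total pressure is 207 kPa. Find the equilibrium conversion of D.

X = 0.241

Let X = conversion of D (basis 1 mol D); extent of reaction ξ = X.
Species balance: n_D = 1 − X; n_A = 2X; n_I = 3.05 (inert).
Total moles n_T = 4.05 + X.
With p_i = (n_i/n_T)P, K_p = p_A^2 / (p_D).
Substituting and setting equal to 14.8 kPa gives a polynomial in X; the root in (0,1) is X = 0.241.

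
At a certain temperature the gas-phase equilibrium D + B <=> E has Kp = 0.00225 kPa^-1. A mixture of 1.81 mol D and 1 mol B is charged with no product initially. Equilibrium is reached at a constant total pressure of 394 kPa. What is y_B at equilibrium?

Let X = conversion of B (basis 1 mol B); extent of reaction ξ = X.
Species balance: n_D = 1.81 − X; n_B = 1 − X; n_E = X.
Total moles n_T = 2.81 − X.
y_i = n_i/n_T, p_i = y_i·P. Kp = p_E / (p_D p_B).
Equating to 0.00225 kPa^-1 and solving on 0 < X < 1: X = 0.345.
Then n_B = 0.655, n_T = 2.46, so y_B = 0.266.

y_B = 0.266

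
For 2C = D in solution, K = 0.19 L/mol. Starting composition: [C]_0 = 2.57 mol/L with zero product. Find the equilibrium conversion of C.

Let X = conversion of C; extent ξ = 2.57X/2 mol/L.
Concentrations: [C] = 2.57 − 2.57X; [D] = 1.28X.
K = [D] / ([C]^2).
This equals 0.19 at X = 0.378 (the root in 0 < X < 1).

X = 0.378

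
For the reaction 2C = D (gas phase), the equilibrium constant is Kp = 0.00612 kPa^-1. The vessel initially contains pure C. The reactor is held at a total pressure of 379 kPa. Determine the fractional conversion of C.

Let X = conversion of C (basis 1 mol C); extent of reaction ξ = 0.5X.
Species balance: n_C = 1 − X; n_D = 0.5X.
Summing: n_T = 1 − 0.5X.
y_i = n_i/n_T, p_i = y_i·P. Kp = p_D / (p_C^2).
Equating to 0.00612 kPa^-1 and solving on 0 < X < 1: X = 0.688.

X = 0.688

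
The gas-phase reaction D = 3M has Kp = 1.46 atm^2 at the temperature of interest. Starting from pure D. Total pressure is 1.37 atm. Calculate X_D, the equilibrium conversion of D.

Take 1 mol D as basis and let X be its fractional conversion, so ξ = X.
At extent ξ: n_D = 1 − X; n_M = 3X.
Total moles n_T = 1 + 2X.
Mole fractions y_i = n_i/n_T; Kp = p_M^3 / (p_D) with p_i = y_i·P.
Setting this equal to 1.46 atm^2 and taking the physical root (0 < X < 1) gives X = 0.381.

X = 0.381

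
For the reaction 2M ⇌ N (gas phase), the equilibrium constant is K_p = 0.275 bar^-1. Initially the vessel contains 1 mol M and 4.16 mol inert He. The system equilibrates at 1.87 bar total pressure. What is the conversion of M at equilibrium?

Let X = conversion of M (basis 1 mol M); extent of reaction ξ = 0.5X.
Moles: n_M = 1 − X; n_N = 0.5X; n_I = 4.16 (inert).
n_T = Σnᵢ = 5.16 − 0.5X.
y_i = n_i/n_T, p_i = y_i·P. K_p = p_N / (p_M^2).
Equating to 0.275 bar^-1 and solving on 0 < X < 1: X = 0.147.

X = 0.147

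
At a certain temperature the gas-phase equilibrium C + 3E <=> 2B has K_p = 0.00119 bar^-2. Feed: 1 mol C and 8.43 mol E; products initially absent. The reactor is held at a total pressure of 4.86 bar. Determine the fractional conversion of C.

X = 0.185

Basis: 1 mol C initially; let X = conversion of C. Extent ξ = X.
Mole table: n_C = 1 − X; n_E = 8.43 − 3X; n_B = 2X.
Summing: n_T = 9.43 − 2X.
Mole fractions y_i = n_i/n_T; K_p = p_B^2 / (p_C p_E^3) with p_i = y_i·P.
This yields a degree-4 equation in X; solving on (0,1), X = 0.185.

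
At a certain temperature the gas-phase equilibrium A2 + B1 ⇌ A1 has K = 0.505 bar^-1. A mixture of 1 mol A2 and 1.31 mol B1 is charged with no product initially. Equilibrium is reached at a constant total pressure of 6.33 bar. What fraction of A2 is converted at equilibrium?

X = 0.575

Let X = conversion of A2 (basis 1 mol A2); extent of reaction ξ = X.
At extent ξ: n_A2 = 1 − X; n_B1 = 1.31 − X; n_A1 = X.
Total moles n_T = 2.31 − X.
Mole fractions y_i = n_i/n_T; K = p_A1 / (p_A2 p_B1) with p_i = y_i·P.
This yields a degree-2 equation in X; solving on (0,1), X = 0.575.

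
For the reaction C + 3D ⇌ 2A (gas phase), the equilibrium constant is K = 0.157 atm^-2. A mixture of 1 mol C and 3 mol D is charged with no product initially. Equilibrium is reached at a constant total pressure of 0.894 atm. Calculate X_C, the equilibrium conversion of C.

Take 1 mol C as basis and let X be its fractional conversion, so ξ = X.
Mole table: n_C = 1 − X; n_D = 3 − 3X; n_A = 2X.
Total moles n_T = 4 − 2X.
y_i = n_i/n_T, p_i = y_i·P. K = p_A^2 / (p_C p_D^3).
Setting this equal to 0.157 atm^-2 and taking the physical root (0 < X < 1) gives X = 0.172.

X = 0.172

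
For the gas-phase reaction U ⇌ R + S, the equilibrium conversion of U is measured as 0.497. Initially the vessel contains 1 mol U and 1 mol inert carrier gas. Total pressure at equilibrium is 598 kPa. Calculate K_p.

K_p = 118 kPa

Basis: 1 mol U initially; let X = conversion of U. Extent ξ = X.
Species balance: n_U = 1 − X; n_R = X; n_S = X; n_I = 1 (inert).
n_T = Σnᵢ = 2 + X.
At X = 0.497: n_U = 0.503, n_R = 0.497, n_S = 0.497, n_T = 2.5.
p_i = (n_i/n_T)·P. K_p = p_R p_S / (p_U) = 118 kPa.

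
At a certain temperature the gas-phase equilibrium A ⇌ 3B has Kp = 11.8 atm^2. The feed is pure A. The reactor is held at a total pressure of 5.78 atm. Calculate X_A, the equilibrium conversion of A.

X = 0.285

Take 1 mol A as basis and let X be its fractional conversion, so ξ = X.
Moles: n_A = 1 − X; n_B = 3X.
Total moles n_T = 1 + 2X.
y_i = n_i/n_T, p_i = y_i·P. Kp = p_B^3 / (p_A).
This yields a degree-3 equation in X; solving on (0,1), X = 0.285.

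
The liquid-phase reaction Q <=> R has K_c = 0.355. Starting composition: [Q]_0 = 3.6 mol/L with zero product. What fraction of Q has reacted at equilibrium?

Let X = conversion of Q; extent ξ = 3.6·X mol/L.
Concentrations: [Q] = 3.6 − 3.6X; [R] = 3.6X.
K_c = [R] / ([Q]).
This equals 0.355 at X = 0.262 (the root in 0 < X < 1).

X = 0.262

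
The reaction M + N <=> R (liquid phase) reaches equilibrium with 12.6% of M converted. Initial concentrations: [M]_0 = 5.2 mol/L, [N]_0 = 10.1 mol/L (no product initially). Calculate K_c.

K_c = 0.0153 L/mol

Let X = conversion of M.
Concentrations: [M] = 5.2 − 5.2X; [N] = 10.1 − 5.2X; [R] = 5.2X.
At X = 0.126: [M] = 4.54, [N] = 9.44, [R] = 0.655.
K_c = [R] / ([M] [N]) = 0.0153 L/mol.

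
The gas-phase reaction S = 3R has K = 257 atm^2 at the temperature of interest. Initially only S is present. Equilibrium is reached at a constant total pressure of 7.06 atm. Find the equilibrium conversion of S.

Let X = conversion of S (basis 1 mol S); extent of reaction ξ = X.
Species balance: n_S = 1 − X; n_R = 3X.
Summing: n_T = 1 + 2X.
Mole fractions y_i = n_i/n_T; K = p_R^3 / (p_S) with p_i = y_i·P.
Substituting and setting equal to 257 atm^2 gives a polynomial in X; the root in (0,1) is X = 0.693.

X = 0.693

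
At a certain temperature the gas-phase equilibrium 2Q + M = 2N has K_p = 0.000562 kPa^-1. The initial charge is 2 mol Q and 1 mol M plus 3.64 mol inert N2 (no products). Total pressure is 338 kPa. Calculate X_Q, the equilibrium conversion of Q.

Basis: 2 mol Q initially; let X = conversion of Q. Extent ξ = X.
Species balance: n_Q = 2 − 2X; n_M = 1 − X; n_N = 2X; n_I = 3.64 (inert).
Total moles n_T = 6.64 − X.
With p_i = (n_i/n_T)P, K_p = p_N^2 / (p_Q^2 p_M).
Substituting and setting equal to 0.000562 kPa^-1 gives a polynomial in X; the root in (0,1) is X = 0.137.

X = 0.137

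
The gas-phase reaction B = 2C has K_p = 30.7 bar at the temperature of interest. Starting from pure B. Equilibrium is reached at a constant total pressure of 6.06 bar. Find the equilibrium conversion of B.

X = 0.748

Let X = conversion of B (basis 1 mol B); extent of reaction ξ = X.
Moles: n_B = 1 − X; n_C = 2X.
n_T = Σnᵢ = 1 + X.
y_i = n_i/n_T, p_i = y_i·P. K_p = p_C^2 / (p_B).
Setting this equal to 30.7 bar and taking the physical root (0 < X < 1) gives X = 0.748.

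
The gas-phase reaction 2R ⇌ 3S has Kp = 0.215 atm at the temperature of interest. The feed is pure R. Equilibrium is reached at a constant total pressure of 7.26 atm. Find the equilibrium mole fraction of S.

Take 1 mol R as basis and let X be its fractional conversion, so ξ = 0.5X.
At extent ξ: n_R = 1 − X; n_S = 1.5X.
Total moles n_T = 1 + 0.5X.
y_i = n_i/n_T, p_i = y_i·P. Kp = p_S^3 / (p_R^2).
Substituting and setting equal to 0.215 atm gives a polynomial in X; the root in (0,1) is X = 0.185.
Then n_S = 0.278, n_T = 1.09, so y_S = 0.254.

y_S = 0.254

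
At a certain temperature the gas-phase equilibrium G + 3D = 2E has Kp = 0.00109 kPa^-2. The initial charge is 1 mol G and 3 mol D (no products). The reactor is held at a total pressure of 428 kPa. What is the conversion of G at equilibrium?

X = 0.773

Basis: 1 mol G initially; let X = conversion of G. Extent ξ = X.
Species balance: n_G = 1 − X; n_D = 3 − 3X; n_E = 2X.
Total moles n_T = 4 − 2X.
y_i = n_i/n_T, p_i = y_i·P. Kp = p_E^2 / (p_G p_D^3).
Setting this equal to 0.00109 kPa^-2 and taking the physical root (0 < X < 1) gives X = 0.773.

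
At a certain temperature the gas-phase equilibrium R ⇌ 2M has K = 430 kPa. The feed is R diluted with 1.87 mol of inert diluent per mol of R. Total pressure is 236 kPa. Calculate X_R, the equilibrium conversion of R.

Let X = conversion of R (basis 1 mol R); extent of reaction ξ = X.
Moles: n_R = 1 − X; n_M = 2X; n_I = 1.87 (inert).
Total moles n_T = 2.87 + X.
With p_i = (n_i/n_T)P, K = p_M^2 / (p_R).
Substituting and setting equal to 430 kPa gives a polynomial in X; the root in (0,1) is X = 0.699.

X = 0.699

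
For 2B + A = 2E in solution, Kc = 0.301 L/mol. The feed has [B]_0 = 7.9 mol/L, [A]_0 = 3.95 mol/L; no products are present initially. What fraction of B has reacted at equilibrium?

Let X = conversion of B; extent ξ = 7.9X/2 mol/L.
Concentrations: [B] = 7.9 − 7.9X; [A] = 3.95 − 3.95X; [E] = 7.9X.
Kc = [E]^2 / ([B]^2 [A]).
This equals 0.301 at X = 0.448 (the root in 0 < X < 1).

X = 0.448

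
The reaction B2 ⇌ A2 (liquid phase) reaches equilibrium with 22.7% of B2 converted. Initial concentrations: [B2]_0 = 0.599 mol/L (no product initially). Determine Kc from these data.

Let X = conversion of B2.
Concentrations: [B2] = 0.599 − 0.599X; [A2] = 0.599X.
At X = 0.227: [B2] = 0.463, [A2] = 0.136.
Kc = [A2] / ([B2]) = 0.294.

Kc = 0.294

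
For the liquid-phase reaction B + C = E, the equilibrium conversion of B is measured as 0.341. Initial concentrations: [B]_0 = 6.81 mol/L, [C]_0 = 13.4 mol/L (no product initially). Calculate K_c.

K_c = 0.0467 L/mol

Let X = conversion of B.
Concentrations: [B] = 6.81 − 6.81X; [C] = 13.4 − 6.81X; [E] = 6.81X.
At X = 0.341: [B] = 4.49, [C] = 11.1, [E] = 2.32.
K_c = [E] / ([B] [C]) = 0.0467 L/mol.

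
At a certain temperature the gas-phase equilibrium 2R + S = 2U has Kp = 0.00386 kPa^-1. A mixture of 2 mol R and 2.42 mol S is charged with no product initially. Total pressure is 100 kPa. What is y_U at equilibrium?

Take 2 mol R as basis and let X be its fractional conversion, so ξ = X.
At extent ξ: n_R = 2 − 2X; n_S = 2.42 − X; n_U = 2X.
n_T = Σnᵢ = 4.42 − X.
y_i = n_i/n_T, p_i = y_i·P. Kp = p_U^2 / (p_R^2 p_S).
Substituting and setting equal to 0.00386 kPa^-1 gives a polynomial in X; the root in (0,1) is X = 0.308.
Then n_U = 0.616, n_T = 4.11, so y_U = 0.150.

y_U = 0.150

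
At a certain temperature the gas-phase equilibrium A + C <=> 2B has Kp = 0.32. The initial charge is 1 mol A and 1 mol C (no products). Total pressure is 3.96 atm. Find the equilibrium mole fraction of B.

y_B = 0.220

Basis: 1 mol A initially; let X = conversion of A. Extent ξ = X.
Moles: n_A = 1 − X; n_C = 1 − X; n_B = 2X.
Total moles n_T = 2 (Δν = 0, constant).
Mole fractions y_i = n_i/n_T; Kp = p_B^2 / (p_A p_C) with p_i = y_i·P.
Substituting and setting equal to 0.32 gives a polynomial in X; the root in (0,1) is X = 0.220.
Then n_B = 0.441, n_T = 2, so y_B = 0.220.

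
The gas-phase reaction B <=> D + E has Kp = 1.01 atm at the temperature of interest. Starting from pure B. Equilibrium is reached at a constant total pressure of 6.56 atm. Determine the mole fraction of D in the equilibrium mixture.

Basis: 1 mol B initially; let X = conversion of B. Extent ξ = X.
Moles: n_B = 1 − X; n_D = X; n_E = X.
Summing: n_T = 1 + X.
With p_i = (n_i/n_T)P, Kp = p_D p_E / (p_B).
Substituting and setting equal to 1.01 atm gives a polynomial in X; the root in (0,1) is X = 0.365.
Then n_D = 0.365, n_T = 1.37, so y_D = 0.268.

y_D = 0.268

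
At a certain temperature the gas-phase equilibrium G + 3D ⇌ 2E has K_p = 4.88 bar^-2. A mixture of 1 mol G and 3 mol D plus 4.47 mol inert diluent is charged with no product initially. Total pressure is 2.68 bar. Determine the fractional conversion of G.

X = 0.505

Take 1 mol G as basis and let X be its fractional conversion, so ξ = X.
Moles: n_G = 1 − X; n_D = 3 − 3X; n_E = 2X; n_I = 4.47 (inert).
n_T = Σnᵢ = 8.47 − 2X.
y_i = n_i/n_T, p_i = y_i·P. K_p = p_E^2 / (p_G p_D^3).
This yields a degree-4 equation in X; solving on (0,1), X = 0.505.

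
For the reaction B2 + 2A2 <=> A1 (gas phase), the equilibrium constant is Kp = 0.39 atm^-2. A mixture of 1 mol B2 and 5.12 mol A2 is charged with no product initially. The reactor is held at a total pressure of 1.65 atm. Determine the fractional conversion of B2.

X = 0.411

Basis: 1 mol B2 initially; let X = conversion of B2. Extent ξ = X.
Moles: n_B2 = 1 − X; n_A2 = 5.12 − 2X; n_A1 = X.
Total moles n_T = 6.12 − 2X.
Mole fractions y_i = n_i/n_T; Kp = p_A1 / (p_B2 p_A2^2) with p_i = y_i·P.
Setting this equal to 0.39 atm^-2 and taking the physical root (0 < X < 1) gives X = 0.411.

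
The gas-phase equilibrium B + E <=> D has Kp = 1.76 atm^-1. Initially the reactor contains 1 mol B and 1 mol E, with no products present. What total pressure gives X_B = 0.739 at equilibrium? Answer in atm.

P = 7.77 atm

Basis: 1 mol B initially; let X = conversion of B. Extent ξ = X.
Moles: n_B = 1 − X; n_E = 1 − X; n_D = X.
Total moles n_T = 2 − X.
Kp = p_D / (p_B p_E) with p_i = (n_i/n_T)·P.
At X = 0.739: the mole-fraction product g(X) = Π y_i^ν_i = 13.68. Since Kp = g(X)·P^{-1}, P = (g/Kp)^(1/1) = (13.68/1.76)^(1/1) = 7.77 atm.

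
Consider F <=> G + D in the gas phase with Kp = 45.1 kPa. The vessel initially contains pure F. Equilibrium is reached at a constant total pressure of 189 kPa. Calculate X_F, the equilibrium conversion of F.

Take 1 mol F as basis and let X be its fractional conversion, so ξ = X.
Species balance: n_F = 1 − X; n_G = X; n_D = X.
Total moles n_T = 1 + X.
Mole fractions y_i = n_i/n_T; Kp = p_G p_D / (p_F) with p_i = y_i·P.
Substituting and setting equal to 45.1 kPa gives a polynomial in X; the root in (0,1) is X = 0.439.

X = 0.439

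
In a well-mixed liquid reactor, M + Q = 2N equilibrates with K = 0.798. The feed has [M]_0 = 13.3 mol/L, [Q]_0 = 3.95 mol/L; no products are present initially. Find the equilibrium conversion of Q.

Let X = conversion of Q; extent ξ = 3.95·X mol/L.
Concentrations: [M] = 13.3 − 3.95X; [Q] = 3.95 − 3.95X; [N] = 7.9X.
K = [N]^2 / ([M] [Q]).
Setting equal to 0.798 and solving for X on (0,1) gives X = 0.521.

X = 0.521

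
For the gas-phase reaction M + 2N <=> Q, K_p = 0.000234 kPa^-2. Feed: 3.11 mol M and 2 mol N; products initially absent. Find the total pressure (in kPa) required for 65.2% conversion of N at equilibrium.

P = 184 kPa

Take 2 mol N as basis and let X be its fractional conversion, so ξ = X.
At extent ξ: n_M = 3.11 − X; n_N = 2 − 2X; n_Q = X.
n_T = Σnᵢ = 5.11 − 2X.
K_p = p_Q / (p_M p_N^2) with p_i = (n_i/n_T)·P.
At X = 0.652: the mole-fraction product g(X) = Π y_i^ν_i = 7.932. Since K_p = g(X)·P^{-2}, P = (g/K_p)^(1/2) = (7.932/0.000234)^(1/2) = 184 kPa.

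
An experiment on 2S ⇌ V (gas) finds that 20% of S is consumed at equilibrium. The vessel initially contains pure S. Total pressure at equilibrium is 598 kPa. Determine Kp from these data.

Basis: 1 mol S initially; let X = conversion of S. Extent ξ = 0.5X.
Moles: n_S = 1 − X; n_V = 0.5X.
Summing: n_T = 1 − 0.5X.
At X = 0.2: n_S = 0.8, n_V = 0.1, n_T = 0.9.
p_i = (n_i/n_T)·P. Kp = p_V / (p_S^2) = 0.000235 kPa^-1.

Kp = 0.000235 kPa^-1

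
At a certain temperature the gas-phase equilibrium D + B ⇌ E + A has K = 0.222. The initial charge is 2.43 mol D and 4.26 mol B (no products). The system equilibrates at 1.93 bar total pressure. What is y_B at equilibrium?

Take 2.43 mol D as basis and let X be its fractional conversion, so ξ = 2.43X.
Species balance: n_D = 2.43 − 2.43X; n_B = 4.26 − 2.43X; n_E = 2.43X; n_A = 2.43X.
n_T stays at 6.69 (no change in mole number).
y_i = n_i/n_T, p_i = y_i·P. K = p_E p_A / (p_D p_B).
Setting this equal to 0.222 and taking the physical root (0 < X < 1) gives X = 0.416.
Then n_B = 3.25, n_T = 6.69, so y_B = 0.486.

y_B = 0.486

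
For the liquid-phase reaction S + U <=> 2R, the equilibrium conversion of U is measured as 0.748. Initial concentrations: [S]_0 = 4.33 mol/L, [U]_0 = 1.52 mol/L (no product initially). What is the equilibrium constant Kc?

Kc = 4.23

Let X = conversion of U.
Concentrations: [S] = 4.33 − 1.52X; [U] = 1.52 − 1.52X; [R] = 3.04X.
At X = 0.748: [S] = 3.19, [U] = 0.383, [R] = 2.27.
Kc = [R]^2 / ([S] [U]) = 4.23.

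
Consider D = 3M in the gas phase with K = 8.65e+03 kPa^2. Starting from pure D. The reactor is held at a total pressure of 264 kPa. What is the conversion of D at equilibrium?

X = 0.192

Basis: 1 mol D initially; let X = conversion of D. Extent ξ = X.
Moles: n_D = 1 − X; n_M = 3X.
Summing: n_T = 1 + 2X.
Mole fractions y_i = n_i/n_T; K = p_M^3 / (p_D) with p_i = y_i·P.
Equating to 8.65e+03 kPa^2 and solving on 0 < X < 1: X = 0.192.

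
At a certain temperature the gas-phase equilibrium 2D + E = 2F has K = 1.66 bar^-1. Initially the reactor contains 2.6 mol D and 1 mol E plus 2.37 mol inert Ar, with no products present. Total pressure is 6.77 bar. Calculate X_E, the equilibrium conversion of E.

Let X = conversion of E (basis 1 mol E); extent of reaction ξ = X.
Mole table: n_D = 2.6 − 2X; n_E = 1 − X; n_F = 2X; n_I = 2.37 (inert).
Summing: n_T = 5.97 − X.
y_i = n_i/n_T, p_i = y_i·P. K = p_F^2 / (p_D^2 p_E).
Equating to 1.66 bar^-1 and solving on 0 < X < 1: X = 0.615.

X = 0.615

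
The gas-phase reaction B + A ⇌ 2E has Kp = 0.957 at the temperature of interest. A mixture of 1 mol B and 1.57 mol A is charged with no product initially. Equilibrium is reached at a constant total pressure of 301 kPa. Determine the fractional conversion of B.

X = 0.406

Take 1 mol B as basis and let X be its fractional conversion, so ξ = X.
Species balance: n_B = 1 − X; n_A = 1.57 − X; n_E = 2X.
Since Δν = 0, n_T = 2.57 throughout.
Mole fractions y_i = n_i/n_T; Kp = p_E^2 / (p_B p_A) with p_i = y_i·P.
Setting this equal to 0.957 and taking the physical root (0 < X < 1) gives X = 0.406.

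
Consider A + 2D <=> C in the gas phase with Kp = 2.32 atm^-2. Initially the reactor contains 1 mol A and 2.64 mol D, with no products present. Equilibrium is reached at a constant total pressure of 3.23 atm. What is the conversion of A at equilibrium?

Let X = conversion of A (basis 1 mol A); extent of reaction ξ = X.
Moles: n_A = 1 − X; n_D = 2.64 − 2X; n_C = X.
n_T = Σnᵢ = 3.64 − 2X.
With p_i = (n_i/n_T)P, Kp = p_C / (p_A p_D^2).
Setting this equal to 2.32 atm^-2 and taking the physical root (0 < X < 1) gives X = 0.850.

X = 0.850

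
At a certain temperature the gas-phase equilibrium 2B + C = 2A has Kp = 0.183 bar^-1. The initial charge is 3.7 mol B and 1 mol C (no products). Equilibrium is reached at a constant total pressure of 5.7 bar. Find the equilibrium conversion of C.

Let X = conversion of C (basis 1 mol C); extent of reaction ξ = X.
Species balance: n_B = 3.7 − 2X; n_C = 1 − X; n_A = 2X.
Total moles n_T = 4.7 − X.
y_i = n_i/n_T, p_i = y_i·P. Kp = p_A^2 / (p_B^2 p_C).
Equating to 0.183 bar^-1 and solving on 0 < X < 1: X = 0.486.

X = 0.486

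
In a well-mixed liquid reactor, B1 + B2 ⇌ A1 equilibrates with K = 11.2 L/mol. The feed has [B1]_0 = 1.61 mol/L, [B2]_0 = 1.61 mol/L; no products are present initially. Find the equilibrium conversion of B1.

X = 0.791

Let X = conversion of B1; extent ξ = 1.61·X mol/L.
Concentrations: [B1] = 1.61 − 1.61X; [B2] = 1.61 − 1.61X; [A1] = 1.61X.
K = [A1] / ([B1] [B2]).
Setting equal to 11.2 and solving for X on (0,1) gives X = 0.791.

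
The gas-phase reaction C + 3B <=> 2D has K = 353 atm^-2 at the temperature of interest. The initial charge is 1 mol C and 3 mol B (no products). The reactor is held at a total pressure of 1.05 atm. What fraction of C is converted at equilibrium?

Take 1 mol C as basis and let X be its fractional conversion, so ξ = X.
Mole table: n_C = 1 − X; n_B = 3 − 3X; n_D = 2X.
n_T = Σnᵢ = 4 − 2X.
y_i = n_i/n_T, p_i = y_i·P. K = p_D^2 / (p_C p_B^3).
This yields a degree-4 equation in X; solving on (0,1), X = 0.806.

X = 0.806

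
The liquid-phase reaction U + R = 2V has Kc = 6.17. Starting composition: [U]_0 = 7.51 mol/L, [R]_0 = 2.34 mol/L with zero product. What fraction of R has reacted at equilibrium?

Let X = conversion of R; extent ξ = 2.34·X mol/L.
Concentrations: [U] = 7.51 − 2.34X; [R] = 2.34 − 2.34X; [V] = 4.68X.
Kc = [V]^2 / ([U] [R]).
Solving Kc = 6.17 for X ∈ (0,1): X = 0.818.

X = 0.818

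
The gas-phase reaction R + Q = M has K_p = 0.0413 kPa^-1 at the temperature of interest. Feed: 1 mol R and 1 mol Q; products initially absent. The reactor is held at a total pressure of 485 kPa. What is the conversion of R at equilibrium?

Basis: 1 mol R initially; let X = conversion of R. Extent ξ = X.
Mole table: n_R = 1 − X; n_Q = 1 − X; n_M = X.
Total moles n_T = 2 − X.
y_i = n_i/n_T, p_i = y_i·P. K_p = p_M / (p_R p_Q).
Setting this equal to 0.0413 kPa^-1 and taking the physical root (0 < X < 1) gives X = 0.782.

X = 0.782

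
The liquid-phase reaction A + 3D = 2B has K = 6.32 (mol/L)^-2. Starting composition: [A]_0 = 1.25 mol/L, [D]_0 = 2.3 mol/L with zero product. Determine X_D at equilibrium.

Let X = conversion of D; extent ξ = 2.3X/3 mol/L.
Concentrations: [A] = 1.25 − 0.767X; [D] = 2.3 − 2.3X; [B] = 1.53X.
K = [B]^2 / ([A] [D]^3).
Solving K = 6.32 for X ∈ (0,1): X = 0.718.

X = 0.718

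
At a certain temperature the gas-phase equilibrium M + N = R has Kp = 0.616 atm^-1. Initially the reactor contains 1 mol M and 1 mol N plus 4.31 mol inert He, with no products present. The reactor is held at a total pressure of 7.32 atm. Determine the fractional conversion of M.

Let X = conversion of M (basis 1 mol M); extent of reaction ξ = X.
Mole table: n_M = 1 − X; n_N = 1 − X; n_R = X; n_I = 4.31 (inert).
Total moles n_T = 6.31 − X.
Mole fractions y_i = n_i/n_T; Kp = p_R / (p_M p_N) with p_i = y_i·P.
Substituting and setting equal to 0.616 atm^-1 gives a polynomial in X; the root in (0,1) is X = 0.334.

X = 0.334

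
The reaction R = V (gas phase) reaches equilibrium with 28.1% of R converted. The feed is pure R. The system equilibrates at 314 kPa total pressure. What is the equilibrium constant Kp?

Kp = 0.391

Basis: 1 mol R initially; let X = conversion of R. Extent ξ = X.
At extent ξ: n_R = 1 − X; n_V = X.
Since Δν = 0, n_T = 1 throughout.
At X = 0.281: n_R = 0.719, n_V = 0.281, n_T = 1.
p_i = (n_i/n_T)·P. Kp = p_V / (p_R) = 0.391.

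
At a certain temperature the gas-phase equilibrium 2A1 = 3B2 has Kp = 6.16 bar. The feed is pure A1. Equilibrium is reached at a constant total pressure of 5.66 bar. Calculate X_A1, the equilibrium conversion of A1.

X = 0.478

Take 1 mol A1 as basis and let X be its fractional conversion, so ξ = 0.5X.
At extent ξ: n_A1 = 1 − X; n_B2 = 1.5X.
Total moles n_T = 1 + 0.5X.
Mole fractions y_i = n_i/n_T; Kp = p_B2^3 / (p_A1^2) with p_i = y_i·P.
Substituting and setting equal to 6.16 bar gives a polynomial in X; the root in (0,1) is X = 0.478.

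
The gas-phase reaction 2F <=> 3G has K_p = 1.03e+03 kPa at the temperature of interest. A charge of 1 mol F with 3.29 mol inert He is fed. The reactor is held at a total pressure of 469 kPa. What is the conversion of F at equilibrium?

X = 0.678

Take 1 mol F as basis and let X be its fractional conversion, so ξ = 0.5X.
Species balance: n_F = 1 − X; n_G = 1.5X; n_I = 3.29 (inert).
Total moles n_T = 4.29 + 0.5X.
y_i = n_i/n_T, p_i = y_i·P. K_p = p_G^3 / (p_F^2).
Substituting and setting equal to 1.03e+03 kPa gives a polynomial in X; the root in (0,1) is X = 0.678.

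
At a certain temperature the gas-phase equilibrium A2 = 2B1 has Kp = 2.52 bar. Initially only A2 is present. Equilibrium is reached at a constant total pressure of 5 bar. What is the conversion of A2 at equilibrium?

X = 0.335

Take 1 mol A2 as basis and let X be its fractional conversion, so ξ = X.
Mole table: n_A2 = 1 − X; n_B1 = 2X.
Summing: n_T = 1 + X.
With p_i = (n_i/n_T)P, Kp = p_B1^2 / (p_A2).
Setting this equal to 2.52 bar and taking the physical root (0 < X < 1) gives X = 0.335.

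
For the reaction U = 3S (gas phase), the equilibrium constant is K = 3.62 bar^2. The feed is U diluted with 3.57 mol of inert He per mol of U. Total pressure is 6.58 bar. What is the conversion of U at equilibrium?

X = 0.379

Take 1 mol U as basis and let X be its fractional conversion, so ξ = X.
Species balance: n_U = 1 − X; n_S = 3X; n_I = 3.57 (inert).
Summing: n_T = 4.57 + 2X.
Mole fractions y_i = n_i/n_T; K = p_S^3 / (p_U) with p_i = y_i·P.
Substituting and setting equal to 3.62 bar^2 gives a polynomial in X; the root in (0,1) is X = 0.379.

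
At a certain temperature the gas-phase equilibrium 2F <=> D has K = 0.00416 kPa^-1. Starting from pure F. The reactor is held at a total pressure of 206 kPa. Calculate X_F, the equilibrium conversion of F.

Take 1 mol F as basis and let X be its fractional conversion, so ξ = 0.5X.
Mole table: n_F = 1 − X; n_D = 0.5X.
Total moles n_T = 1 − 0.5X.
Mole fractions y_i = n_i/n_T; K = p_D / (p_F^2) with p_i = y_i·P.
This yields a degree-2 equation in X; solving on (0,1), X = 0.525.

X = 0.525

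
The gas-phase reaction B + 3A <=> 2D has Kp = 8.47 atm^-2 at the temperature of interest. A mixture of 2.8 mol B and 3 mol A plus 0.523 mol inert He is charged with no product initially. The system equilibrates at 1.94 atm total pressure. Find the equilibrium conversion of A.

X = 0.702

Let X = conversion of A (basis 3 mol A); extent of reaction ξ = X.
Moles: n_B = 2.8 − X; n_A = 3 − 3X; n_D = 2X; n_I = 0.523 (inert).
n_T = Σnᵢ = 6.32 − 2X.
With p_i = (n_i/n_T)P, Kp = p_D^2 / (p_B p_A^3).
This yields a degree-4 equation in X; solving on (0,1), X = 0.702.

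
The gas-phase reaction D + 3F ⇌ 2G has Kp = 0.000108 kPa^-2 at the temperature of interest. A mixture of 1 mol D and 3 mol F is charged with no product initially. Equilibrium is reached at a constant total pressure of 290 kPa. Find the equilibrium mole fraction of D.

Let X = conversion of D (basis 1 mol D); extent of reaction ξ = X.
At extent ξ: n_D = 1 − X; n_F = 3 − 3X; n_G = 2X.
n_T = Σnᵢ = 4 − 2X.
y_i = n_i/n_T, p_i = y_i·P. Kp = p_G^2 / (p_D p_F^3).
Equating to 0.000108 kPa^-2 and solving on 0 < X < 1: X = 0.549.
Then n_D = 0.451, n_T = 2.9, so y_D = 0.155.

y_D = 0.155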